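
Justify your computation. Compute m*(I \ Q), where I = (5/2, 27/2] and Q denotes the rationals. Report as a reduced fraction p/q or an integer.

The interval I = (5/2, 27/2] has m(I) = 27/2 - 5/2 = 11 (endpoints are measure-zero, so open/closed/half-open agree). Write I = (I cap Q) u (I \ Q). The rationals in I are countable, so m*(I cap Q) = 0 (cover each rational by intervals whose total length is arbitrarily small). By countable subadditivity m*(I) <= m*(I cap Q) + m*(I \ Q), hence m*(I \ Q) >= m(I) = 11. The reverse inequality m*(I \ Q) <= m*(I) = 11 is trivial since (I \ Q) is a subset of I. Therefore m*(I \ Q) = 11.

11


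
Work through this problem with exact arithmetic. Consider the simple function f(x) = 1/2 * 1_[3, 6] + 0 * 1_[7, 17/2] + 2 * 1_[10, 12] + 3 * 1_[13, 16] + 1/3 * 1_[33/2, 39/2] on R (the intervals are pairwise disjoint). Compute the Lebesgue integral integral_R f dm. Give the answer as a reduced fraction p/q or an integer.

For a simple function f = sum_i c_i * 1_{A_i} with disjoint A_i,
  integral f dm = sum_i c_i * m(A_i).
Lengths of the A_i:
  m(A_1) = 6 - 3 = 3.
  m(A_2) = 17/2 - 7 = 3/2.
  m(A_3) = 12 - 10 = 2.
  m(A_4) = 16 - 13 = 3.
  m(A_5) = 39/2 - 33/2 = 3.
Contributions c_i * m(A_i):
  (1/2) * (3) = 3/2.
  (0) * (3/2) = 0.
  (2) * (2) = 4.
  (3) * (3) = 9.
  (1/3) * (3) = 1.
Total: 3/2 + 0 + 4 + 9 + 1 = 31/2.

31/2


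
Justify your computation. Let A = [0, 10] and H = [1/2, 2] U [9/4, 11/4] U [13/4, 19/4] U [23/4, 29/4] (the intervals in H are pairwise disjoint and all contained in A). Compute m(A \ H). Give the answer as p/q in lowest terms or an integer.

The ambient interval has length m(A) = 10 - 0 = 10.
Since the holes are disjoint and sit inside A, by finite additivity
  m(H) = sum_i (b_i - a_i), and m(A \ H) = m(A) - m(H).
Computing the hole measures:
  m(H_1) = 2 - 1/2 = 3/2.
  m(H_2) = 11/4 - 9/4 = 1/2.
  m(H_3) = 19/4 - 13/4 = 3/2.
  m(H_4) = 29/4 - 23/4 = 3/2.
Summed: m(H) = 3/2 + 1/2 + 3/2 + 3/2 = 5.
So m(A \ H) = 10 - 5 = 5.

5


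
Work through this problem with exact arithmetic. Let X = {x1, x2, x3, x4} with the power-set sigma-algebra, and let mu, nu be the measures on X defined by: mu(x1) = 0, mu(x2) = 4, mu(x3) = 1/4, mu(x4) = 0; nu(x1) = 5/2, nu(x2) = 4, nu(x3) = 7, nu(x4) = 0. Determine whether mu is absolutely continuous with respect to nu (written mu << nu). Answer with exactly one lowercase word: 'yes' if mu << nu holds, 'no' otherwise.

mu << nu means: every nu-null measurable set is also mu-null; equivalently, for every atom x, if nu({x}) = 0 then mu({x}) = 0.
Checking each atom:
  x1: nu = 5/2 > 0 -> no constraint.
  x2: nu = 4 > 0 -> no constraint.
  x3: nu = 7 > 0 -> no constraint.
  x4: nu = 0, mu = 0 -> consistent with mu << nu.
No atom violates the condition. Therefore mu << nu.

yes


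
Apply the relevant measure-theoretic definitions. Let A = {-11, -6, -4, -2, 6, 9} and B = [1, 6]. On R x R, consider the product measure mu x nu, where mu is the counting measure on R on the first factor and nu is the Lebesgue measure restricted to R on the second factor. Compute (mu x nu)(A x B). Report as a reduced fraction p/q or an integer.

For a measurable rectangle A x B, the product measure satisfies
  (mu x nu)(A x B) = mu(A) * nu(B).
  mu(A) = 6.
  nu(B) = 5.
  (mu x nu)(A x B) = 6 * 5 = 30.

30


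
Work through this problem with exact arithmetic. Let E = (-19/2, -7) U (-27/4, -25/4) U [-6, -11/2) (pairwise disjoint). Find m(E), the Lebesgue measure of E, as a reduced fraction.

For pairwise disjoint intervals, m(union_i I_i) = sum_i m(I_i),
and m is invariant under swapping open/closed endpoints (single points have measure 0).
So m(E) = sum_i (b_i - a_i).
  I_1 has length -7 - (-19/2) = 5/2.
  I_2 has length -25/4 - (-27/4) = 1/2.
  I_3 has length -11/2 - (-6) = 1/2.
Summing:
  m(E) = 5/2 + 1/2 + 1/2 = 7/2.

7/2


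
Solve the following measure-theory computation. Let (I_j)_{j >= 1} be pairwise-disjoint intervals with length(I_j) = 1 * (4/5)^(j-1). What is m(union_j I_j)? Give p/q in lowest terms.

By countable additivity of the Lebesgue measure on pairwise disjoint measurable sets,
  m(union_{j >= 1} I_j) = sum_{j >= 1} m(I_j) = sum_{j >= 1} a * r^(j-1),
  with a = 1 and r = 4/5.
Since 0 < r = 4/5 < 1, the geometric series converges:
  sum_{j >= 1} a * r^(j-1) = a / (1 - r).
  = 1 / (1 - 4/5)
  = 1 / (1/5)
  = 5.

5


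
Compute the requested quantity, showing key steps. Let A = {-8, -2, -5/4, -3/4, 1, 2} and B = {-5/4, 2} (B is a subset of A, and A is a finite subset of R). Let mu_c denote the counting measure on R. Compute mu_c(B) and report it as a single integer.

Counting measure assigns mu_c(E) = |E| (number of elements) when E is finite.
B has 2 element(s), so mu_c(B) = 2.

2


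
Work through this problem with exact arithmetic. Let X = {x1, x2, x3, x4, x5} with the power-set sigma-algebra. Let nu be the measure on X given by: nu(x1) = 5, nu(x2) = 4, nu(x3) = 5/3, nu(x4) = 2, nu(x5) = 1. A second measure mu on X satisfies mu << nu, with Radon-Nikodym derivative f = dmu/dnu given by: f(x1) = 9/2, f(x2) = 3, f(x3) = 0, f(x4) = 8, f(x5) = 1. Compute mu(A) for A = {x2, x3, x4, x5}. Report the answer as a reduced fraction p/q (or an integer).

By the defining property of the Radon-Nikodym derivative, for every measurable set A,
  mu(A) = integral_A f dnu.
Since nu is a discrete measure concentrated on the atoms of X, the integral over A reduces to the sum
  mu(A) = sum_{x in A} f(x) * nu({x}).
Computing each term:
  x2: f(x2) * nu(x2) = 3 * 4 = 12.
  x3: f(x3) * nu(x3) = 0 * 5/3 = 0.
  x4: f(x4) * nu(x4) = 8 * 2 = 16.
  x5: f(x5) * nu(x5) = 1 * 1 = 1.
Summing: mu(A) = 12 + 0 + 16 + 1 = 29.

29


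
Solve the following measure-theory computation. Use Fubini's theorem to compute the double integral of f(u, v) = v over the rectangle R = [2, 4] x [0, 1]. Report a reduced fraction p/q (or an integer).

f(u, v) is a tensor product of a function of u and a function of v, and both factors are bounded continuous (hence Lebesgue integrable) on the rectangle, so Fubini's theorem applies:
  integral_R f d(m x m) = (integral_a1^b1 1 du) * (integral_a2^b2 v dv).
Inner integral in u: integral_{2}^{4} 1 du = (4^1 - 2^1)/1
  = 2.
Inner integral in v: integral_{0}^{1} v dv = (1^2 - 0^2)/2
  = 1/2.
Product: (2) * (1/2) = 1.

1


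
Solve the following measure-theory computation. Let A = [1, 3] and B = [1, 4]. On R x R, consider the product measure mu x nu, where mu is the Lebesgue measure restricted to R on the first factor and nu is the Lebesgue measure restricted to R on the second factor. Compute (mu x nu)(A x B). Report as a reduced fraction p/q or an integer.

For a measurable rectangle A x B, the product measure satisfies
  (mu x nu)(A x B) = mu(A) * nu(B).
  mu(A) = 2.
  nu(B) = 3.
  (mu x nu)(A x B) = 2 * 3 = 6.

6


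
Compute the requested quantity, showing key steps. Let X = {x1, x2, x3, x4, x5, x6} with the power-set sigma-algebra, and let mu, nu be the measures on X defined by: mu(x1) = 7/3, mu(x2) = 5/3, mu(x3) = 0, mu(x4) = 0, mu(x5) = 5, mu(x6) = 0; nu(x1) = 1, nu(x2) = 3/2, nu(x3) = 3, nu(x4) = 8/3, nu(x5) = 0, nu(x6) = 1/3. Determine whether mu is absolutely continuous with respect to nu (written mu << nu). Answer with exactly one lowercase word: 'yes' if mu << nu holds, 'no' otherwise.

mu << nu means: every nu-null measurable set is also mu-null; equivalently, for every atom x, if nu({x}) = 0 then mu({x}) = 0.
Checking each atom:
  x1: nu = 1 > 0 -> no constraint.
  x2: nu = 3/2 > 0 -> no constraint.
  x3: nu = 3 > 0 -> no constraint.
  x4: nu = 8/3 > 0 -> no constraint.
  x5: nu = 0, mu = 5 > 0 -> violates mu << nu.
  x6: nu = 1/3 > 0 -> no constraint.
The atom(s) x5 violate the condition (nu = 0 but mu > 0). Therefore mu is NOT absolutely continuous w.r.t. nu.

no


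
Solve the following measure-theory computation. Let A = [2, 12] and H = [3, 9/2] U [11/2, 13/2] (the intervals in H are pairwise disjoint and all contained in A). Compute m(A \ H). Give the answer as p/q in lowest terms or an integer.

The ambient interval has length m(A) = 12 - 2 = 10.
Since the holes are disjoint and sit inside A, by finite additivity
  m(H) = sum_i (b_i - a_i), and m(A \ H) = m(A) - m(H).
Computing the hole measures:
  m(H_1) = 9/2 - 3 = 3/2.
  m(H_2) = 13/2 - 11/2 = 1.
Summed: m(H) = 3/2 + 1 = 5/2.
So m(A \ H) = 10 - 5/2 = 15/2.

15/2


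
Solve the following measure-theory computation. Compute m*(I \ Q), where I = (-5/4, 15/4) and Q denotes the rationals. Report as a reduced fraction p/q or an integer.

The interval I = (-5/4, 15/4) has m(I) = 15/4 - (-5/4) = 5 (endpoints are measure-zero, so open/closed/half-open agree). Write I = (I cap Q) u (I \ Q). The rationals in I are countable, so m*(I cap Q) = 0 (cover each rational by intervals whose total length is arbitrarily small). By countable subadditivity m*(I) <= m*(I cap Q) + m*(I \ Q), hence m*(I \ Q) >= m(I) = 5. The reverse inequality m*(I \ Q) <= m*(I) = 5 is trivial since (I \ Q) is a subset of I. Therefore m*(I \ Q) = 5.

5


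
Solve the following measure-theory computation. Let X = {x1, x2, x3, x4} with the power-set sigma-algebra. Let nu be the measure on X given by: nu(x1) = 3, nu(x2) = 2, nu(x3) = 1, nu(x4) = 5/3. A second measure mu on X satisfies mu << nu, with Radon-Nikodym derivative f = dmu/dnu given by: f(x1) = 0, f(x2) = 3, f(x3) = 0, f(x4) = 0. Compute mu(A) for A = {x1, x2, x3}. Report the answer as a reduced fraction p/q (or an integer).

By the defining property of the Radon-Nikodym derivative, for every measurable set A,
  mu(A) = integral_A f dnu.
Since nu is a discrete measure concentrated on the atoms of X, the integral over A reduces to the sum
  mu(A) = sum_{x in A} f(x) * nu({x}).
Computing each term:
  x1: f(x1) * nu(x1) = 0 * 3 = 0.
  x2: f(x2) * nu(x2) = 3 * 2 = 6.
  x3: f(x3) * nu(x3) = 0 * 1 = 0.
Summing: mu(A) = 0 + 6 + 0 = 6.

6


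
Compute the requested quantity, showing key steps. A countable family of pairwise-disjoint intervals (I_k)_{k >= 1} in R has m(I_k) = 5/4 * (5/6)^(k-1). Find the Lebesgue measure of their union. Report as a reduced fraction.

By countable additivity of the Lebesgue measure on pairwise disjoint measurable sets,
  m(union_{k >= 1} I_k) = sum_{k >= 1} m(I_k) = sum_{k >= 1} a * r^(k-1),
  with a = 5/4 and r = 5/6.
Since 0 < r = 5/6 < 1, the geometric series converges:
  sum_{k >= 1} a * r^(k-1) = a / (1 - r).
  = 5/4 / (1 - 5/6)
  = 5/4 / (1/6)
  = 15/2.

15/2


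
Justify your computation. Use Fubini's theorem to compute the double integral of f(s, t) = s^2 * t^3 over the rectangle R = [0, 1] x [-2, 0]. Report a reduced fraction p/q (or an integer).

f(s, t) is a tensor product of a function of s and a function of t, and both factors are bounded continuous (hence Lebesgue integrable) on the rectangle, so Fubini's theorem applies:
  integral_R f d(m x m) = (integral_a1^b1 s^2 ds) * (integral_a2^b2 t^3 dt).
Inner integral in s: integral_{0}^{1} s^2 ds = (1^3 - 0^3)/3
  = 1/3.
Inner integral in t: integral_{-2}^{0} t^3 dt = (0^4 - (-2)^4)/4
  = -4.
Product: (1/3) * (-4) = -4/3.

-4/3


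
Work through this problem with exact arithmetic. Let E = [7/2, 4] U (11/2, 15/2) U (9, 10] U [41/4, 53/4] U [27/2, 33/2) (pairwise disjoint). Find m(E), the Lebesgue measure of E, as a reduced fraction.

For pairwise disjoint intervals, m(union_i I_i) = sum_i m(I_i),
and m is invariant under swapping open/closed endpoints (single points have measure 0).
So m(E) = sum_i (b_i - a_i).
  I_1 has length 4 - 7/2 = 1/2.
  I_2 has length 15/2 - 11/2 = 2.
  I_3 has length 10 - 9 = 1.
  I_4 has length 53/4 - 41/4 = 3.
  I_5 has length 33/2 - 27/2 = 3.
Summing:
  m(E) = 1/2 + 2 + 1 + 3 + 3 = 19/2.

19/2


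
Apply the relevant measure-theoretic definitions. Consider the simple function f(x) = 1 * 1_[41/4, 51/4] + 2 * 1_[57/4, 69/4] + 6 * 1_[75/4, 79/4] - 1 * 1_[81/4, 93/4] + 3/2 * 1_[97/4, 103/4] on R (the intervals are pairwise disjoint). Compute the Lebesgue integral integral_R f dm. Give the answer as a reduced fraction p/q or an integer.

For a simple function f = sum_i c_i * 1_{A_i} with disjoint A_i,
  integral f dm = sum_i c_i * m(A_i).
Lengths of the A_i:
  m(A_1) = 51/4 - 41/4 = 5/2.
  m(A_2) = 69/4 - 57/4 = 3.
  m(A_3) = 79/4 - 75/4 = 1.
  m(A_4) = 93/4 - 81/4 = 3.
  m(A_5) = 103/4 - 97/4 = 3/2.
Contributions c_i * m(A_i):
  (1) * (5/2) = 5/2.
  (2) * (3) = 6.
  (6) * (1) = 6.
  (-1) * (3) = -3.
  (3/2) * (3/2) = 9/4.
Total: 5/2 + 6 + 6 - 3 + 9/4 = 55/4.

55/4


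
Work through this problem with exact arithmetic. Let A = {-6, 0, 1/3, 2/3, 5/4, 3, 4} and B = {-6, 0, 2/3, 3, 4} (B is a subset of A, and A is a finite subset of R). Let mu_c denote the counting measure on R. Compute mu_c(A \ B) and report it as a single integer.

Counting measure assigns mu_c(E) = |E| (number of elements) when E is finite. For B subset A, A \ B is the set of elements of A not in B, so |A \ B| = |A| - |B|.
|A| = 7, |B| = 5, so mu_c(A \ B) = 7 - 5 = 2.

2


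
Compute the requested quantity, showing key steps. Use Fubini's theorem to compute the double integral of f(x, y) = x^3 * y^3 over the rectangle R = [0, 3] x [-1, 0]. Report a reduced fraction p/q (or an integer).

f(x, y) is a tensor product of a function of x and a function of y, and both factors are bounded continuous (hence Lebesgue integrable) on the rectangle, so Fubini's theorem applies:
  integral_R f d(m x m) = (integral_a1^b1 x^3 dx) * (integral_a2^b2 y^3 dy).
Inner integral in x: integral_{0}^{3} x^3 dx = (3^4 - 0^4)/4
  = 81/4.
Inner integral in y: integral_{-1}^{0} y^3 dy = (0^4 - (-1)^4)/4
  = -1/4.
Product: (81/4) * (-1/4) = -81/16.

-81/16


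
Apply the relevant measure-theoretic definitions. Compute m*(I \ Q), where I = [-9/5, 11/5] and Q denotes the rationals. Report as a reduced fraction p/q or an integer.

The interval I = [-9/5, 11/5] has m(I) = 11/5 - (-9/5) = 4 (endpoints are measure-zero, so open/closed/half-open agree). Write I = (I cap Q) u (I \ Q). The rationals in I are countable, so m*(I cap Q) = 0 (cover each rational by intervals whose total length is arbitrarily small). By countable subadditivity m*(I) <= m*(I cap Q) + m*(I \ Q), hence m*(I \ Q) >= m(I) = 4. The reverse inequality m*(I \ Q) <= m*(I) = 4 is trivial since (I \ Q) is a subset of I. Therefore m*(I \ Q) = 4.

4


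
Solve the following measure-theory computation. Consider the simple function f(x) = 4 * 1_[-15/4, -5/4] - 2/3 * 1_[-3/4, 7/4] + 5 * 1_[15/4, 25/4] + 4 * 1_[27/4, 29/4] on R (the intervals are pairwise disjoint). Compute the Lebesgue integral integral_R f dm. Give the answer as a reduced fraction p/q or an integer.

For a simple function f = sum_i c_i * 1_{A_i} with disjoint A_i,
  integral f dm = sum_i c_i * m(A_i).
Lengths of the A_i:
  m(A_1) = -5/4 - (-15/4) = 5/2.
  m(A_2) = 7/4 - (-3/4) = 5/2.
  m(A_3) = 25/4 - 15/4 = 5/2.
  m(A_4) = 29/4 - 27/4 = 1/2.
Contributions c_i * m(A_i):
  (4) * (5/2) = 10.
  (-2/3) * (5/2) = -5/3.
  (5) * (5/2) = 25/2.
  (4) * (1/2) = 2.
Total: 10 - 5/3 + 25/2 + 2 = 137/6.

137/6


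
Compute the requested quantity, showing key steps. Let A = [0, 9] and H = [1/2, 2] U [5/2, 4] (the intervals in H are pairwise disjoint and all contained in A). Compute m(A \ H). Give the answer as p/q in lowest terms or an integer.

The ambient interval has length m(A) = 9 - 0 = 9.
Since the holes are disjoint and sit inside A, by finite additivity
  m(H) = sum_i (b_i - a_i), and m(A \ H) = m(A) - m(H).
Computing the hole measures:
  m(H_1) = 2 - 1/2 = 3/2.
  m(H_2) = 4 - 5/2 = 3/2.
Summed: m(H) = 3/2 + 3/2 = 3.
So m(A \ H) = 9 - 3 = 6.

6


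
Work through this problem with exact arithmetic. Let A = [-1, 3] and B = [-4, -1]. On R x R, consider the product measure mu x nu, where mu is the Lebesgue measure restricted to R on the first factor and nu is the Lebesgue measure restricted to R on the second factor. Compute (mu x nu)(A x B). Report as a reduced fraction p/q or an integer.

For a measurable rectangle A x B, the product measure satisfies
  (mu x nu)(A x B) = mu(A) * nu(B).
  mu(A) = 4.
  nu(B) = 3.
  (mu x nu)(A x B) = 4 * 3 = 12.

12


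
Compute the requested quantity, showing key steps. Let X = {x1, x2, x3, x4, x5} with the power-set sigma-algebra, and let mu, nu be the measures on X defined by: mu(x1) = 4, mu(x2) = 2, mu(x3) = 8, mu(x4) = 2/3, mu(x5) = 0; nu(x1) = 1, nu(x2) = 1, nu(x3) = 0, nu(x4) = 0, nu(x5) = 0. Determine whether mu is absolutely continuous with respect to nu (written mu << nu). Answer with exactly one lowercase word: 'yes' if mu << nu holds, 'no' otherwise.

mu << nu means: every nu-null measurable set is also mu-null; equivalently, for every atom x, if nu({x}) = 0 then mu({x}) = 0.
Checking each atom:
  x1: nu = 1 > 0 -> no constraint.
  x2: nu = 1 > 0 -> no constraint.
  x3: nu = 0, mu = 8 > 0 -> violates mu << nu.
  x4: nu = 0, mu = 2/3 > 0 -> violates mu << nu.
  x5: nu = 0, mu = 0 -> consistent with mu << nu.
The atom(s) x3, x4 violate the condition (nu = 0 but mu > 0). Therefore mu is NOT absolutely continuous w.r.t. nu.

no


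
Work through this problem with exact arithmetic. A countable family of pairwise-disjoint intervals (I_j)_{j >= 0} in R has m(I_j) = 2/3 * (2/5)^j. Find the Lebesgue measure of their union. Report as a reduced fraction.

By countable additivity of the Lebesgue measure on pairwise disjoint measurable sets,
  m(union_{j >= 0} I_j) = sum_{j >= 0} m(I_j) = sum_{j >= 0} a * r^j,
  with a = 2/3 and r = 2/5.
Since 0 < r = 2/5 < 1, the geometric series converges:
  sum_{j >= 0} a * r^j = a / (1 - r).
  = 2/3 / (1 - 2/5)
  = 2/3 / (3/5)
  = 10/9.

10/9


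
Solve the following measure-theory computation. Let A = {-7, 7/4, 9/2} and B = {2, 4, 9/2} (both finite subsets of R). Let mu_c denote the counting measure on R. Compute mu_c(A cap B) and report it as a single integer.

Counting measure on a finite set equals cardinality. mu_c(A cap B) = |A cap B| (elements appearing in both).
Enumerating the elements of A that also lie in B gives 1 element(s).
So mu_c(A cap B) = 1.

1


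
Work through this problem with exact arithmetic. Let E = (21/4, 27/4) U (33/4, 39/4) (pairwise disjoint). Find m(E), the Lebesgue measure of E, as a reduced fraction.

For pairwise disjoint intervals, m(union_i I_i) = sum_i m(I_i),
and m is invariant under swapping open/closed endpoints (single points have measure 0).
So m(E) = sum_i (b_i - a_i).
  I_1 has length 27/4 - 21/4 = 3/2.
  I_2 has length 39/4 - 33/4 = 3/2.
Summing:
  m(E) = 3/2 + 3/2 = 3.

3


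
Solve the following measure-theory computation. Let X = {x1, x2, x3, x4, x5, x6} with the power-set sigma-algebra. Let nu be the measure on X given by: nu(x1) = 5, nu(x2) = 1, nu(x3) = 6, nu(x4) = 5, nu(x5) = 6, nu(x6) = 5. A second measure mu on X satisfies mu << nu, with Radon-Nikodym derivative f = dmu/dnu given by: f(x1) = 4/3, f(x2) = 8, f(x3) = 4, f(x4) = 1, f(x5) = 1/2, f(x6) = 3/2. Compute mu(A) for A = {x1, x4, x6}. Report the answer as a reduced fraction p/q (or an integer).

By the defining property of the Radon-Nikodym derivative, for every measurable set A,
  mu(A) = integral_A f dnu.
Since nu is a discrete measure concentrated on the atoms of X, the integral over A reduces to the sum
  mu(A) = sum_{x in A} f(x) * nu({x}).
Computing each term:
  x1: f(x1) * nu(x1) = 4/3 * 5 = 20/3.
  x4: f(x4) * nu(x4) = 1 * 5 = 5.
  x6: f(x6) * nu(x6) = 3/2 * 5 = 15/2.
Summing: mu(A) = 20/3 + 5 + 15/2 = 115/6.

115/6


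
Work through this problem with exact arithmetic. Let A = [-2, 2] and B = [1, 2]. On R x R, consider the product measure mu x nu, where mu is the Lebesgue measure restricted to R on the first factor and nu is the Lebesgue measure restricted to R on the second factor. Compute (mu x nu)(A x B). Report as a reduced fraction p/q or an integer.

For a measurable rectangle A x B, the product measure satisfies
  (mu x nu)(A x B) = mu(A) * nu(B).
  mu(A) = 4.
  nu(B) = 1.
  (mu x nu)(A x B) = 4 * 1 = 4.

4


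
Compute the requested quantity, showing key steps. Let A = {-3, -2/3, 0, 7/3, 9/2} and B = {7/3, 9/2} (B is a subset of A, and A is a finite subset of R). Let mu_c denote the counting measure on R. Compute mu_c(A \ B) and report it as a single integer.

Counting measure assigns mu_c(E) = |E| (number of elements) when E is finite. For B subset A, A \ B is the set of elements of A not in B, so |A \ B| = |A| - |B|.
|A| = 5, |B| = 2, so mu_c(A \ B) = 5 - 2 = 3.

3


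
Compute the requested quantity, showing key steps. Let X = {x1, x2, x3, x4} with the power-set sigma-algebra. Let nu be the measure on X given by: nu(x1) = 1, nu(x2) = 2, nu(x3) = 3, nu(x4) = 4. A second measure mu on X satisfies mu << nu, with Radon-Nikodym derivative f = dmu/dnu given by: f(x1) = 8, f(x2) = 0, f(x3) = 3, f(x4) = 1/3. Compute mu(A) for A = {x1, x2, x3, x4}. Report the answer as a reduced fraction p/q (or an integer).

By the defining property of the Radon-Nikodym derivative, for every measurable set A,
  mu(A) = integral_A f dnu.
Since nu is a discrete measure concentrated on the atoms of X, the integral over A reduces to the sum
  mu(A) = sum_{x in A} f(x) * nu({x}).
Computing each term:
  x1: f(x1) * nu(x1) = 8 * 1 = 8.
  x2: f(x2) * nu(x2) = 0 * 2 = 0.
  x3: f(x3) * nu(x3) = 3 * 3 = 9.
  x4: f(x4) * nu(x4) = 1/3 * 4 = 4/3.
Summing: mu(A) = 8 + 0 + 9 + 4/3 = 55/3.

55/3


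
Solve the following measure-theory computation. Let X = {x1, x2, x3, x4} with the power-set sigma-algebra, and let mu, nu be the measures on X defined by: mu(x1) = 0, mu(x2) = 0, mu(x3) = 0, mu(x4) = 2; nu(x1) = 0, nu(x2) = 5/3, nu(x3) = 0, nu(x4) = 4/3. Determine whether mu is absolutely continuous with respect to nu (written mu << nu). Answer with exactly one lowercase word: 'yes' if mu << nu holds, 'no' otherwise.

mu << nu means: every nu-null measurable set is also mu-null; equivalently, for every atom x, if nu({x}) = 0 then mu({x}) = 0.
Checking each atom:
  x1: nu = 0, mu = 0 -> consistent with mu << nu.
  x2: nu = 5/3 > 0 -> no constraint.
  x3: nu = 0, mu = 0 -> consistent with mu << nu.
  x4: nu = 4/3 > 0 -> no constraint.
No atom violates the condition. Therefore mu << nu.

yes


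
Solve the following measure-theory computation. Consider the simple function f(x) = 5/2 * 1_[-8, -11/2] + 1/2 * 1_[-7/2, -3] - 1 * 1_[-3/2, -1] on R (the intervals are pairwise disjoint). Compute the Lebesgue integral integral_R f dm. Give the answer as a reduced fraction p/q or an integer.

For a simple function f = sum_i c_i * 1_{A_i} with disjoint A_i,
  integral f dm = sum_i c_i * m(A_i).
Lengths of the A_i:
  m(A_1) = -11/2 - (-8) = 5/2.
  m(A_2) = -3 - (-7/2) = 1/2.
  m(A_3) = -1 - (-3/2) = 1/2.
Contributions c_i * m(A_i):
  (5/2) * (5/2) = 25/4.
  (1/2) * (1/2) = 1/4.
  (-1) * (1/2) = -1/2.
Total: 25/4 + 1/4 - 1/2 = 6.

6


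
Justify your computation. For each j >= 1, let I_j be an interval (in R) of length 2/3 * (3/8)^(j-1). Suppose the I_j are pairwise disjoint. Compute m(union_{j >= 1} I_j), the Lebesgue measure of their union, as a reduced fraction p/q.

By countable additivity of the Lebesgue measure on pairwise disjoint measurable sets,
  m(union_{j >= 1} I_j) = sum_{j >= 1} m(I_j) = sum_{j >= 1} a * r^(j-1),
  with a = 2/3 and r = 3/8.
Since 0 < r = 3/8 < 1, the geometric series converges:
  sum_{j >= 1} a * r^(j-1) = a / (1 - r).
  = 2/3 / (1 - 3/8)
  = 2/3 / (5/8)
  = 16/15.

16/15


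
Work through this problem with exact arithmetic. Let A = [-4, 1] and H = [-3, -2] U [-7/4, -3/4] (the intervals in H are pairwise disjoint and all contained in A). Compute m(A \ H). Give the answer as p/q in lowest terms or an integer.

The ambient interval has length m(A) = 1 - (-4) = 5.
Since the holes are disjoint and sit inside A, by finite additivity
  m(H) = sum_i (b_i - a_i), and m(A \ H) = m(A) - m(H).
Computing the hole measures:
  m(H_1) = -2 - (-3) = 1.
  m(H_2) = -3/4 - (-7/4) = 1.
Summed: m(H) = 1 + 1 = 2.
So m(A \ H) = 5 - 2 = 3.

3


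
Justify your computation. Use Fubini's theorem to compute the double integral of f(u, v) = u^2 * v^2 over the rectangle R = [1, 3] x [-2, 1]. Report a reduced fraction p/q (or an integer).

f(u, v) is a tensor product of a function of u and a function of v, and both factors are bounded continuous (hence Lebesgue integrable) on the rectangle, so Fubini's theorem applies:
  integral_R f d(m x m) = (integral_a1^b1 u^2 du) * (integral_a2^b2 v^2 dv).
Inner integral in u: integral_{1}^{3} u^2 du = (3^3 - 1^3)/3
  = 26/3.
Inner integral in v: integral_{-2}^{1} v^2 dv = (1^3 - (-2)^3)/3
  = 3.
Product: (26/3) * (3) = 26.

26


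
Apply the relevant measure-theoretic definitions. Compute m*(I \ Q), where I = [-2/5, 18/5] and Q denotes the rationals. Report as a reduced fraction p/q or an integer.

The interval I = [-2/5, 18/5] has m(I) = 18/5 - (-2/5) = 4 (endpoints are measure-zero, so open/closed/half-open agree). Write I = (I cap Q) u (I \ Q). The rationals in I are countable, so m*(I cap Q) = 0 (cover each rational by intervals whose total length is arbitrarily small). By countable subadditivity m*(I) <= m*(I cap Q) + m*(I \ Q), hence m*(I \ Q) >= m(I) = 4. The reverse inequality m*(I \ Q) <= m*(I) = 4 is trivial since (I \ Q) is a subset of I. Therefore m*(I \ Q) = 4.

4


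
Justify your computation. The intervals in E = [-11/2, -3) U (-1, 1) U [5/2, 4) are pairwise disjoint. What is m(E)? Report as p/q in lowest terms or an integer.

For pairwise disjoint intervals, m(union_i I_i) = sum_i m(I_i),
and m is invariant under swapping open/closed endpoints (single points have measure 0).
So m(E) = sum_i (b_i - a_i).
  I_1 has length -3 - (-11/2) = 5/2.
  I_2 has length 1 - (-1) = 2.
  I_3 has length 4 - 5/2 = 3/2.
Summing:
  m(E) = 5/2 + 2 + 3/2 = 6.

6


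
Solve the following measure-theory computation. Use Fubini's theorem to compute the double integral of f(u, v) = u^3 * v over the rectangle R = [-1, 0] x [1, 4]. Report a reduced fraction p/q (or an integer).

f(u, v) is a tensor product of a function of u and a function of v, and both factors are bounded continuous (hence Lebesgue integrable) on the rectangle, so Fubini's theorem applies:
  integral_R f d(m x m) = (integral_a1^b1 u^3 du) * (integral_a2^b2 v dv).
Inner integral in u: integral_{-1}^{0} u^3 du = (0^4 - (-1)^4)/4
  = -1/4.
Inner integral in v: integral_{1}^{4} v dv = (4^2 - 1^2)/2
  = 15/2.
Product: (-1/4) * (15/2) = -15/8.

-15/8


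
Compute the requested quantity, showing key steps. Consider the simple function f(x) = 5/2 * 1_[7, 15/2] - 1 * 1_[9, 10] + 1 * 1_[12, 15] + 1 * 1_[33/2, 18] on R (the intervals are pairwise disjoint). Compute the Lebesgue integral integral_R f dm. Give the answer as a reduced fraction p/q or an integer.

For a simple function f = sum_i c_i * 1_{A_i} with disjoint A_i,
  integral f dm = sum_i c_i * m(A_i).
Lengths of the A_i:
  m(A_1) = 15/2 - 7 = 1/2.
  m(A_2) = 10 - 9 = 1.
  m(A_3) = 15 - 12 = 3.
  m(A_4) = 18 - 33/2 = 3/2.
Contributions c_i * m(A_i):
  (5/2) * (1/2) = 5/4.
  (-1) * (1) = -1.
  (1) * (3) = 3.
  (1) * (3/2) = 3/2.
Total: 5/4 - 1 + 3 + 3/2 = 19/4.

19/4


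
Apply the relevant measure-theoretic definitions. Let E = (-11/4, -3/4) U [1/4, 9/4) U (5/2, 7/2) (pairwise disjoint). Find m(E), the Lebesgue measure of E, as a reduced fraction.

For pairwise disjoint intervals, m(union_i I_i) = sum_i m(I_i),
and m is invariant under swapping open/closed endpoints (single points have measure 0).
So m(E) = sum_i (b_i - a_i).
  I_1 has length -3/4 - (-11/4) = 2.
  I_2 has length 9/4 - 1/4 = 2.
  I_3 has length 7/2 - 5/2 = 1.
Summing:
  m(E) = 2 + 2 + 1 = 5.

5


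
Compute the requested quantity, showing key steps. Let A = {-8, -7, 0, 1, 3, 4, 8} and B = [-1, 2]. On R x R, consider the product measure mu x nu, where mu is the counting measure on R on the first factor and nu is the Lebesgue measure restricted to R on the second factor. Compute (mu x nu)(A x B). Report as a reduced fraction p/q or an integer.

For a measurable rectangle A x B, the product measure satisfies
  (mu x nu)(A x B) = mu(A) * nu(B).
  mu(A) = 7.
  nu(B) = 3.
  (mu x nu)(A x B) = 7 * 3 = 21.

21


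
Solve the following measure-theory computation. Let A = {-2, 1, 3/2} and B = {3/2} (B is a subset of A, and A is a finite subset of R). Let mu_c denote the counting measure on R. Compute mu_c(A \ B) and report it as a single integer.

Counting measure assigns mu_c(E) = |E| (number of elements) when E is finite. For B subset A, A \ B is the set of elements of A not in B, so |A \ B| = |A| - |B|.
|A| = 3, |B| = 1, so mu_c(A \ B) = 3 - 1 = 2.

2


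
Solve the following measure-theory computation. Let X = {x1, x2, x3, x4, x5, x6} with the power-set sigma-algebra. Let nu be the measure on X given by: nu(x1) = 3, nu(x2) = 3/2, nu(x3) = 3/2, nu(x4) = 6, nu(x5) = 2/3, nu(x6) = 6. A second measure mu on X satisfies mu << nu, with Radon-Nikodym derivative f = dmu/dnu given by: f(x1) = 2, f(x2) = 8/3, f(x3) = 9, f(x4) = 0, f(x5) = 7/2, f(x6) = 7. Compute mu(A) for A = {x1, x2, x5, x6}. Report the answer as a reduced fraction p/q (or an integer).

By the defining property of the Radon-Nikodym derivative, for every measurable set A,
  mu(A) = integral_A f dnu.
Since nu is a discrete measure concentrated on the atoms of X, the integral over A reduces to the sum
  mu(A) = sum_{x in A} f(x) * nu({x}).
Computing each term:
  x1: f(x1) * nu(x1) = 2 * 3 = 6.
  x2: f(x2) * nu(x2) = 8/3 * 3/2 = 4.
  x5: f(x5) * nu(x5) = 7/2 * 2/3 = 7/3.
  x6: f(x6) * nu(x6) = 7 * 6 = 42.
Summing: mu(A) = 6 + 4 + 7/3 + 42 = 163/3.

163/3


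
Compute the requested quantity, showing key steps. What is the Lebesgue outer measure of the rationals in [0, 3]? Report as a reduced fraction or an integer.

Q cap [0, 3] is countable; list its elements as q_1, q_2, ... . Fix eps > 0 and cover the k-th point by an interval of length eps * 2^(-k). The cover has total length eps * sum_{k>=1} 2^(-k) = eps, so by definition of outer measure m*(Q cap [0, 3]) <= eps. Since eps was arbitrary and m* >= 0, the outer measure is 0.

0


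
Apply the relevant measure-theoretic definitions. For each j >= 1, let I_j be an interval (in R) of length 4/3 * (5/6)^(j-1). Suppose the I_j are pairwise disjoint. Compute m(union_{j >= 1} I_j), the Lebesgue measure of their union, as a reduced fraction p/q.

By countable additivity of the Lebesgue measure on pairwise disjoint measurable sets,
  m(union_{j >= 1} I_j) = sum_{j >= 1} m(I_j) = sum_{j >= 1} a * r^(j-1),
  with a = 4/3 and r = 5/6.
Since 0 < r = 5/6 < 1, the geometric series converges:
  sum_{j >= 1} a * r^(j-1) = a / (1 - r).
  = 4/3 / (1 - 5/6)
  = 4/3 / (1/6)
  = 8.

8


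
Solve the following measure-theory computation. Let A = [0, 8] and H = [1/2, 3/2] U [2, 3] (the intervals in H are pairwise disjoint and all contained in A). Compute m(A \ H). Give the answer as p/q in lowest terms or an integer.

The ambient interval has length m(A) = 8 - 0 = 8.
Since the holes are disjoint and sit inside A, by finite additivity
  m(H) = sum_i (b_i - a_i), and m(A \ H) = m(A) - m(H).
Computing the hole measures:
  m(H_1) = 3/2 - 1/2 = 1.
  m(H_2) = 3 - 2 = 1.
Summed: m(H) = 1 + 1 = 2.
So m(A \ H) = 8 - 2 = 6.

6


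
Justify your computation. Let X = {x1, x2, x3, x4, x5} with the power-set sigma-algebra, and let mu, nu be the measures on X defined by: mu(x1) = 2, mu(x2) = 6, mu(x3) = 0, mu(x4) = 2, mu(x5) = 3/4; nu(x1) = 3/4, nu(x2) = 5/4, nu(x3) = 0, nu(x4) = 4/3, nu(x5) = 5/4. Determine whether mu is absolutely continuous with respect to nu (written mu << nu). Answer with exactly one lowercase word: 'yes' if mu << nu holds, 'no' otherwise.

mu << nu means: every nu-null measurable set is also mu-null; equivalently, for every atom x, if nu({x}) = 0 then mu({x}) = 0.
Checking each atom:
  x1: nu = 3/4 > 0 -> no constraint.
  x2: nu = 5/4 > 0 -> no constraint.
  x3: nu = 0, mu = 0 -> consistent with mu << nu.
  x4: nu = 4/3 > 0 -> no constraint.
  x5: nu = 5/4 > 0 -> no constraint.
No atom violates the condition. Therefore mu << nu.

yes


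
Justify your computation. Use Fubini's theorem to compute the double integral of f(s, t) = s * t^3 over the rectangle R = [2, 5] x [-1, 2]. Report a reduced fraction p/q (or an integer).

f(s, t) is a tensor product of a function of s and a function of t, and both factors are bounded continuous (hence Lebesgue integrable) on the rectangle, so Fubini's theorem applies:
  integral_R f d(m x m) = (integral_a1^b1 s ds) * (integral_a2^b2 t^3 dt).
Inner integral in s: integral_{2}^{5} s ds = (5^2 - 2^2)/2
  = 21/2.
Inner integral in t: integral_{-1}^{2} t^3 dt = (2^4 - (-1)^4)/4
  = 15/4.
Product: (21/2) * (15/4) = 315/8.

315/8


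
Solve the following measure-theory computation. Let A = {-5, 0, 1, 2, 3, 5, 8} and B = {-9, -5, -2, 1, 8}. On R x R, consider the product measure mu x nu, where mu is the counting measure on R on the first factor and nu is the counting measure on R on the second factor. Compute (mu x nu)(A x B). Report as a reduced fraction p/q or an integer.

For a measurable rectangle A x B, the product measure satisfies
  (mu x nu)(A x B) = mu(A) * nu(B).
  mu(A) = 7.
  nu(B) = 5.
  (mu x nu)(A x B) = 7 * 5 = 35.

35


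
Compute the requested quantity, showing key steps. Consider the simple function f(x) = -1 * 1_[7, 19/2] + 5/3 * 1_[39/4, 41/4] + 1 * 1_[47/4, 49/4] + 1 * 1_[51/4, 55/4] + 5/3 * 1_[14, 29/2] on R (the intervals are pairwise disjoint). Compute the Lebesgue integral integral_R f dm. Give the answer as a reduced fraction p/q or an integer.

For a simple function f = sum_i c_i * 1_{A_i} with disjoint A_i,
  integral f dm = sum_i c_i * m(A_i).
Lengths of the A_i:
  m(A_1) = 19/2 - 7 = 5/2.
  m(A_2) = 41/4 - 39/4 = 1/2.
  m(A_3) = 49/4 - 47/4 = 1/2.
  m(A_4) = 55/4 - 51/4 = 1.
  m(A_5) = 29/2 - 14 = 1/2.
Contributions c_i * m(A_i):
  (-1) * (5/2) = -5/2.
  (5/3) * (1/2) = 5/6.
  (1) * (1/2) = 1/2.
  (1) * (1) = 1.
  (5/3) * (1/2) = 5/6.
Total: -5/2 + 5/6 + 1/2 + 1 + 5/6 = 2/3.

2/3


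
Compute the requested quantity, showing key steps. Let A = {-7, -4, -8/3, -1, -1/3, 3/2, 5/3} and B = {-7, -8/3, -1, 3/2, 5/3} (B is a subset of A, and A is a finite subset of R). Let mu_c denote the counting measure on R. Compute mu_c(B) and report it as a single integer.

Counting measure assigns mu_c(E) = |E| (number of elements) when E is finite.
B has 5 element(s), so mu_c(B) = 5.

5


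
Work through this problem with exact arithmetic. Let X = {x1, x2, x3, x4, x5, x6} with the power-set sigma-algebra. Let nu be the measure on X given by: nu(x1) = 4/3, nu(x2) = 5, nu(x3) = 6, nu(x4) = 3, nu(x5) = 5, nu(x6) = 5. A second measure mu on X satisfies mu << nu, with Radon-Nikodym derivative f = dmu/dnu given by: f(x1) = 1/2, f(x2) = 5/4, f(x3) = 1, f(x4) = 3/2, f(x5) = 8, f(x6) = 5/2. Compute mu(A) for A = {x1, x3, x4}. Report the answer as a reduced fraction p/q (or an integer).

By the defining property of the Radon-Nikodym derivative, for every measurable set A,
  mu(A) = integral_A f dnu.
Since nu is a discrete measure concentrated on the atoms of X, the integral over A reduces to the sum
  mu(A) = sum_{x in A} f(x) * nu({x}).
Computing each term:
  x1: f(x1) * nu(x1) = 1/2 * 4/3 = 2/3.
  x3: f(x3) * nu(x3) = 1 * 6 = 6.
  x4: f(x4) * nu(x4) = 3/2 * 3 = 9/2.
Summing: mu(A) = 2/3 + 6 + 9/2 = 67/6.

67/6


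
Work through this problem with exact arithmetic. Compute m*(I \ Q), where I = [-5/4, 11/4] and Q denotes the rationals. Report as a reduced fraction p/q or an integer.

The interval I = [-5/4, 11/4] has m(I) = 11/4 - (-5/4) = 4 (endpoints are measure-zero, so open/closed/half-open agree). Write I = (I cap Q) u (I \ Q). The rationals in I are countable, so m*(I cap Q) = 0 (cover each rational by intervals whose total length is arbitrarily small). By countable subadditivity m*(I) <= m*(I cap Q) + m*(I \ Q), hence m*(I \ Q) >= m(I) = 4. The reverse inequality m*(I \ Q) <= m*(I) = 4 is trivial since (I \ Q) is a subset of I. Therefore m*(I \ Q) = 4.

4


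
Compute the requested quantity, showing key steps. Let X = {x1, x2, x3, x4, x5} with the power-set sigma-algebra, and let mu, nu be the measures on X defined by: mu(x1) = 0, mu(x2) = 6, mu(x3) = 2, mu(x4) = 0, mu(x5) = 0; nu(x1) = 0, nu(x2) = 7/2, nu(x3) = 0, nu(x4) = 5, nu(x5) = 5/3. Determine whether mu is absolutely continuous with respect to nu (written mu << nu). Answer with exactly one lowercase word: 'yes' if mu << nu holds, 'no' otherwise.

mu << nu means: every nu-null measurable set is also mu-null; equivalently, for every atom x, if nu({x}) = 0 then mu({x}) = 0.
Checking each atom:
  x1: nu = 0, mu = 0 -> consistent with mu << nu.
  x2: nu = 7/2 > 0 -> no constraint.
  x3: nu = 0, mu = 2 > 0 -> violates mu << nu.
  x4: nu = 5 > 0 -> no constraint.
  x5: nu = 5/3 > 0 -> no constraint.
The atom(s) x3 violate the condition (nu = 0 but mu > 0). Therefore mu is NOT absolutely continuous w.r.t. nu.

no


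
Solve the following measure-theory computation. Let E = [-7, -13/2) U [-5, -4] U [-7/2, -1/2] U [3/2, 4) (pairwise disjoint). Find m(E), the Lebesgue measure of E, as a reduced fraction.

For pairwise disjoint intervals, m(union_i I_i) = sum_i m(I_i),
and m is invariant under swapping open/closed endpoints (single points have measure 0).
So m(E) = sum_i (b_i - a_i).
  I_1 has length -13/2 - (-7) = 1/2.
  I_2 has length -4 - (-5) = 1.
  I_3 has length -1/2 - (-7/2) = 3.
  I_4 has length 4 - 3/2 = 5/2.
Summing:
  m(E) = 1/2 + 1 + 3 + 5/2 = 7.

7


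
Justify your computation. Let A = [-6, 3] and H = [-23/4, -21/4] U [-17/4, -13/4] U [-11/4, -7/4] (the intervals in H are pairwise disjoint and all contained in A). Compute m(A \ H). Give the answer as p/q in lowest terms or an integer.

The ambient interval has length m(A) = 3 - (-6) = 9.
Since the holes are disjoint and sit inside A, by finite additivity
  m(H) = sum_i (b_i - a_i), and m(A \ H) = m(A) - m(H).
Computing the hole measures:
  m(H_1) = -21/4 - (-23/4) = 1/2.
  m(H_2) = -13/4 - (-17/4) = 1.
  m(H_3) = -7/4 - (-11/4) = 1.
Summed: m(H) = 1/2 + 1 + 1 = 5/2.
So m(A \ H) = 9 - 5/2 = 13/2.

13/2


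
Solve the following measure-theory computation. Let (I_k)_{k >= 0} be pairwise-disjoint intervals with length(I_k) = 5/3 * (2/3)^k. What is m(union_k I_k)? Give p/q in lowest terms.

By countable additivity of the Lebesgue measure on pairwise disjoint measurable sets,
  m(union_{k >= 0} I_k) = sum_{k >= 0} m(I_k) = sum_{k >= 0} a * r^k,
  with a = 5/3 and r = 2/3.
Since 0 < r = 2/3 < 1, the geometric series converges:
  sum_{k >= 0} a * r^k = a / (1 - r).
  = 5/3 / (1 - 2/3)
  = 5/3 / (1/3)
  = 5.

5


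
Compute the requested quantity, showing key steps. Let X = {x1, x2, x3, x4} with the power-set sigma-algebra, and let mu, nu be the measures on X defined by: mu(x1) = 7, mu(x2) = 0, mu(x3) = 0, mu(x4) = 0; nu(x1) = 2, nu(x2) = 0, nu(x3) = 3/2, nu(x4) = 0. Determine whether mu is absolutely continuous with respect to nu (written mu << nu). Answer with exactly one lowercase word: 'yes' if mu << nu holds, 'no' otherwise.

mu << nu means: every nu-null measurable set is also mu-null; equivalently, for every atom x, if nu({x}) = 0 then mu({x}) = 0.
Checking each atom:
  x1: nu = 2 > 0 -> no constraint.
  x2: nu = 0, mu = 0 -> consistent with mu << nu.
  x3: nu = 3/2 > 0 -> no constraint.
  x4: nu = 0, mu = 0 -> consistent with mu << nu.
No atom violates the condition. Therefore mu << nu.

yes


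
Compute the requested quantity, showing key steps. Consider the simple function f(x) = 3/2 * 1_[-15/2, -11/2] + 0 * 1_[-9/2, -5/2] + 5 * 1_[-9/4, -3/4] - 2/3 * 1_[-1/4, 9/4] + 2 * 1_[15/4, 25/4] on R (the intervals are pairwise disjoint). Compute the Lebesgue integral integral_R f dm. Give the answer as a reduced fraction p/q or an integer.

For a simple function f = sum_i c_i * 1_{A_i} with disjoint A_i,
  integral f dm = sum_i c_i * m(A_i).
Lengths of the A_i:
  m(A_1) = -11/2 - (-15/2) = 2.
  m(A_2) = -5/2 - (-9/2) = 2.
  m(A_3) = -3/4 - (-9/4) = 3/2.
  m(A_4) = 9/4 - (-1/4) = 5/2.
  m(A_5) = 25/4 - 15/4 = 5/2.
Contributions c_i * m(A_i):
  (3/2) * (2) = 3.
  (0) * (2) = 0.
  (5) * (3/2) = 15/2.
  (-2/3) * (5/2) = -5/3.
  (2) * (5/2) = 5.
Total: 3 + 0 + 15/2 - 5/3 + 5 = 83/6.

83/6


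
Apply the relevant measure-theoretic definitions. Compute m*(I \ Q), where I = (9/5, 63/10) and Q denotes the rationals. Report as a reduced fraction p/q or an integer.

The interval I = (9/5, 63/10) has m(I) = 63/10 - 9/5 = 9/2 (endpoints are measure-zero, so open/closed/half-open agree). Write I = (I cap Q) u (I \ Q). The rationals in I are countable, so m*(I cap Q) = 0 (cover each rational by intervals whose total length is arbitrarily small). By countable subadditivity m*(I) <= m*(I cap Q) + m*(I \ Q), hence m*(I \ Q) >= m(I) = 9/2. The reverse inequality m*(I \ Q) <= m*(I) = 9/2 is trivial since (I \ Q) is a subset of I. Therefore m*(I \ Q) = 9/2.

9/2
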